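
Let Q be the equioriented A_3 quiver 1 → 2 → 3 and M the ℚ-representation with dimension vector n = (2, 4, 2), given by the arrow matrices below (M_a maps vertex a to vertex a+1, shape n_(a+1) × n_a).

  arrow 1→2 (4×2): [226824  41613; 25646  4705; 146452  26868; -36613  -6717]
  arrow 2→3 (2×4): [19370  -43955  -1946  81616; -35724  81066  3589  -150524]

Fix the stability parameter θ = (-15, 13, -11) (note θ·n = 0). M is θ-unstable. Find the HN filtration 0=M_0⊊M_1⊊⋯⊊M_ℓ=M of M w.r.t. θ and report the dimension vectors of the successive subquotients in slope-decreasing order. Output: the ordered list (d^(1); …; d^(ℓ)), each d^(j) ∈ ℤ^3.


Interval decomposition of M: I[1,2], I[1,3], I[2,2], I[2,3].
HN type (ℓ=3): μ^(1)=13; μ^(2)=1; μ^(3)=-15

((0, 2, 0); (0, 2, 2); (2, 0, 0))


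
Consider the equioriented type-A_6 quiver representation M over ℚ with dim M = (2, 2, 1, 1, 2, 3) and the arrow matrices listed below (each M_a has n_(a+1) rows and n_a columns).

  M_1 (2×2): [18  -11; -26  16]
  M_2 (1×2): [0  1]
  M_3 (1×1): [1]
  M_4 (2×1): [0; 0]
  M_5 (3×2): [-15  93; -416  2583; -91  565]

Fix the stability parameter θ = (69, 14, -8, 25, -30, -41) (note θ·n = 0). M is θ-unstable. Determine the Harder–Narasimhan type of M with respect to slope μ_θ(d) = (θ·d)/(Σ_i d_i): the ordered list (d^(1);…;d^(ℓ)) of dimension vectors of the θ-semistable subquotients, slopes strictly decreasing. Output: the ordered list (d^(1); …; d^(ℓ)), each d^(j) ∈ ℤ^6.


Barcode: M ≅ I[1,2], I[1,4], I[5,6]^2, I[6,6]. HN layers by μ_θ (4 steps, strictly decreasing):
  μ^(1)=83/2; μ^(2)=25; μ^(3)=-71/2; μ^(4)=-41

((1, 1, 0, 0, 0, 0); (1, 1, 1, 1, 0, 0); (0, 0, 0, 0, 2, 2); (0, 0, 0, 0, 0, 1))


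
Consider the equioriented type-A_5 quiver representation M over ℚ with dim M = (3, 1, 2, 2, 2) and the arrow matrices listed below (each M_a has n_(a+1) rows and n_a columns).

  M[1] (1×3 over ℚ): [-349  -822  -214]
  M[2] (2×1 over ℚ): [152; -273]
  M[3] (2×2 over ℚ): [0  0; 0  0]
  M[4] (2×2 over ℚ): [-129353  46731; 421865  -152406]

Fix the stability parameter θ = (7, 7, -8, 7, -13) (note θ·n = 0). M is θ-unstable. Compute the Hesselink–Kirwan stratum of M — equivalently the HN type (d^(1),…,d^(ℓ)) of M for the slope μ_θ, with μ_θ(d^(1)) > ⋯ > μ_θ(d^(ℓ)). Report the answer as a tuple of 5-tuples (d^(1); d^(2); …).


Via rank(M_{q-1}∘⋯∘M_p): M ≅ I[1,1]^2, I[1,3], I[3,3], I[4,5]^2.
μ_θ-semistable layers: μ^(1)=7; μ^(2)=2; μ^(3)=-3; μ^(4)=-8

((2, 0, 0, 0, 0); (1, 1, 1, 0, 0); (0, 0, 0, 2, 2); (0, 0, 1, 0, 0))


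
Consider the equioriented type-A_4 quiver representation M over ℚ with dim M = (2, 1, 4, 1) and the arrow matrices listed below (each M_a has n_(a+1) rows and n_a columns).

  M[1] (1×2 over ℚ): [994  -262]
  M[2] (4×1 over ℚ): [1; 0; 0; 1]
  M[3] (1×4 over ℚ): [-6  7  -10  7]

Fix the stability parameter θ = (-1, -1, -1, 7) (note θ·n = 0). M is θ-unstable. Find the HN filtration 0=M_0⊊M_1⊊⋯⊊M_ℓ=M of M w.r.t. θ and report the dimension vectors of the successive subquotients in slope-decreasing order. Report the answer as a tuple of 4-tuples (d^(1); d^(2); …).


Via rank(M_{q-1}∘⋯∘M_p): M ≅ I[1,1], I[1,4], I[3,3]^3.
μ_θ-semistable layers: μ^(1)=7; μ^(2)=-1

((0, 0, 0, 1); (2, 1, 4, 0))


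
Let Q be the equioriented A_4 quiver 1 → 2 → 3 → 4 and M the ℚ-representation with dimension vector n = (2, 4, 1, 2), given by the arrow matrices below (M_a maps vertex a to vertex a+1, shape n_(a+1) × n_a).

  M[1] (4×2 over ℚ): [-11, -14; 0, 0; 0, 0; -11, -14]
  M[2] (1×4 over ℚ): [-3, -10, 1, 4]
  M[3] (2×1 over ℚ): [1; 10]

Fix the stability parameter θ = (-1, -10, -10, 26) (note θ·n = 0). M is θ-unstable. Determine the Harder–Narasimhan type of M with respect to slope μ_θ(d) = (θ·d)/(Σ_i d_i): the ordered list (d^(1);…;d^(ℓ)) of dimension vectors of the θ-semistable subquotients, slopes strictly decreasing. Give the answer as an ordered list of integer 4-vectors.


Barcode: M ≅ I[1,1], I[1,4], I[2,2]^3, I[4,4]. HN layers by μ_θ (4 steps, strictly decreasing):
  μ^(1)=26; μ^(2)=-1; μ^(3)=-7; μ^(4)=-10

((0, 0, 0, 2); (1, 0, 0, 0); (1, 1, 1, 0); (0, 3, 0, 0))


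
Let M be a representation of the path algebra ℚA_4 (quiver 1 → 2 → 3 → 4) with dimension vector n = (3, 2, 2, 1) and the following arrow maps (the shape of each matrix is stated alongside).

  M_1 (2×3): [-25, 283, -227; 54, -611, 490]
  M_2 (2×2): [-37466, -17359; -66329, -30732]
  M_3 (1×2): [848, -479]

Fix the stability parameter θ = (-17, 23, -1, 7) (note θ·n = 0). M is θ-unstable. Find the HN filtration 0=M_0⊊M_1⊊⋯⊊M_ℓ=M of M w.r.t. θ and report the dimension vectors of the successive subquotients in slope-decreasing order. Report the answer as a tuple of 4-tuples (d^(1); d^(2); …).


Interval decomposition of M: I[1,1], I[1,3], I[1,4].
HN type (ℓ=3): μ^(1)=11; μ^(2)=29/3; μ^(3)=-17

((0, 1, 1, 0); (0, 1, 1, 1); (3, 0, 0, 0))


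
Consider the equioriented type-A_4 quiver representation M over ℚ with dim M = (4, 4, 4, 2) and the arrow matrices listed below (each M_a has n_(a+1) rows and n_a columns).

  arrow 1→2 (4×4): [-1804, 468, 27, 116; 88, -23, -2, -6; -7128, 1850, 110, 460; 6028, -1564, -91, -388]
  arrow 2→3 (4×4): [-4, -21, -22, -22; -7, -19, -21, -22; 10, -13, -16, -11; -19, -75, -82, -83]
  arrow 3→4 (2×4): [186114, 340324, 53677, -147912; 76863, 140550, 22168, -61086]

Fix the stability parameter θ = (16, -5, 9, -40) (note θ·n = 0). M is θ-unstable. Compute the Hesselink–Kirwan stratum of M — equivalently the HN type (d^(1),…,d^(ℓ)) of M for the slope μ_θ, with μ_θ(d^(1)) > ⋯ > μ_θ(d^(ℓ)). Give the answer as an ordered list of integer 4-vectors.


Barcode: M ≅ I[1,1]^2, I[1,4]^2, I[2,3]^2. HN layers by μ_θ (3 steps, strictly decreasing):
  μ^(1)=16; μ^(2)=9; μ^(3)=-5

((2, 0, 0, 0); (0, 0, 2, 0); (2, 4, 2, 2))


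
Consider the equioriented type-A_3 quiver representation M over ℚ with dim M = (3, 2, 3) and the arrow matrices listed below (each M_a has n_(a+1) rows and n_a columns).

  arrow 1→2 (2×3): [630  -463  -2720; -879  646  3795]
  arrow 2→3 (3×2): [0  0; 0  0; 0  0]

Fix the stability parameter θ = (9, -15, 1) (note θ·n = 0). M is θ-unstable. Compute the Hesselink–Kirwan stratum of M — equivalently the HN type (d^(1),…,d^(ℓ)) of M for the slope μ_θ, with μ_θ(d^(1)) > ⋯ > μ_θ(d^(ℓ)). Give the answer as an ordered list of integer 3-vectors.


Barcode: M ≅ I[1,1], I[1,2]^2, I[3,3]^3. HN layers by μ_θ (3 steps, strictly decreasing):
  μ^(1)=9; μ^(2)=1; μ^(3)=-3

((1, 0, 0); (0, 0, 3); (2, 2, 0))


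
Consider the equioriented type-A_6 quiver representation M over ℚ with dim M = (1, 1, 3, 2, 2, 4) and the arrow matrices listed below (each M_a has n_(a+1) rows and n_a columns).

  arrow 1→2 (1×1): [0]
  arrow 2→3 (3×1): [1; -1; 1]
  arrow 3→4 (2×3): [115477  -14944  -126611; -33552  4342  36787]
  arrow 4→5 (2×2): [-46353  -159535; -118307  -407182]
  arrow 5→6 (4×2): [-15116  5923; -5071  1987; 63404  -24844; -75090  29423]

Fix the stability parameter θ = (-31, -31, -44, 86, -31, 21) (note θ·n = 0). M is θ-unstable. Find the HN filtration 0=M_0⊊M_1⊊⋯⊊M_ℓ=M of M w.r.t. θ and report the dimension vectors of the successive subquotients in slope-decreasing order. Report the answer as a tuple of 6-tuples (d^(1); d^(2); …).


Via rank(M_{q-1}∘⋯∘M_p): M ≅ I[1,1], I[2,6], I[3,3], I[3,6], I[6,6]^2.
μ_θ-semistable layers: μ^(1)=76/3; μ^(2)=21; μ^(3)=-31; μ^(4)=-75/2; μ^(5)=-44

((0, 0, 0, 2, 2, 2); (0, 0, 0, 0, 0, 2); (1, 0, 0, 0, 0, 0); (0, 1, 1, 0, 0, 0); (0, 0, 2, 0, 0, 0))


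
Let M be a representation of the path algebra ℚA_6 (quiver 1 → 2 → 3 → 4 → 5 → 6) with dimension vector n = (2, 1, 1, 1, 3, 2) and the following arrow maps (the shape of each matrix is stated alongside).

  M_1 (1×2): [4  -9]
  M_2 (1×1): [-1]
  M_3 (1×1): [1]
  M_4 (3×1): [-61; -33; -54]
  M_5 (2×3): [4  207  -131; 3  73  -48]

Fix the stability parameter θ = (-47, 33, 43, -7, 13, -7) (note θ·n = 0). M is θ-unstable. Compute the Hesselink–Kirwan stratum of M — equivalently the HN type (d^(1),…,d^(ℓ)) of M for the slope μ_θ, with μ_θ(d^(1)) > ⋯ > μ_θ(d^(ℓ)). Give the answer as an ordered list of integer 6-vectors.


Via rank(M_{q-1}∘⋯∘M_p): M ≅ I[1,1], I[1,6], I[5,5], I[5,6].
μ_θ-semistable layers: μ^(1)=15; μ^(2)=13; μ^(3)=3; μ^(4)=-47

((0, 1, 1, 1, 1, 1); (0, 0, 0, 0, 1, 0); (0, 0, 0, 0, 1, 1); (2, 0, 0, 0, 0, 0))


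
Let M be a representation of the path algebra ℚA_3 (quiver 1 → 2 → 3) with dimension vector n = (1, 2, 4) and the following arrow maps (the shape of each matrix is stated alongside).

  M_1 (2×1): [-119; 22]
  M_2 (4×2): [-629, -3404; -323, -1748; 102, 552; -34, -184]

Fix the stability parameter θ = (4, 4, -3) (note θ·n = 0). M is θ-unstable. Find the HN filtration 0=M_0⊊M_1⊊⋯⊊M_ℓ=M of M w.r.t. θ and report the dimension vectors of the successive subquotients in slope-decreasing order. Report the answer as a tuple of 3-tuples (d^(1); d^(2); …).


Barcode: M ≅ I[1,3], I[2,2], I[3,3]^3. HN layers by μ_θ (3 steps, strictly decreasing):
  μ^(1)=4; μ^(2)=5/3; μ^(3)=-3

((0, 1, 0); (1, 1, 1); (0, 0, 3))


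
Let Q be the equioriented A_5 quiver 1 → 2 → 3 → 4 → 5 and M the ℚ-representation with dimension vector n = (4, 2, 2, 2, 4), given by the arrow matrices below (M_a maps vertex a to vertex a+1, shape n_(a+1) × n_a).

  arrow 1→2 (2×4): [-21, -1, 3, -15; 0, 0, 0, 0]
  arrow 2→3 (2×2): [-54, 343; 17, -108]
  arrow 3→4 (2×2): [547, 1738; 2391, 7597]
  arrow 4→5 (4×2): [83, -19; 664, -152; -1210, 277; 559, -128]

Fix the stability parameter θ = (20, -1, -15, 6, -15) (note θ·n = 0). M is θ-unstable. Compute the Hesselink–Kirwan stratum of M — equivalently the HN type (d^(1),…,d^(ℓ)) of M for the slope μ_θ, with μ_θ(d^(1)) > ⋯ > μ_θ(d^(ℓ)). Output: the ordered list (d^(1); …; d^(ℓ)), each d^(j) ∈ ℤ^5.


Via rank(M_{q-1}∘⋯∘M_p): M ≅ I[1,1]^3, I[1,5], I[2,5], I[5,5]^2.
μ_θ-semistable layers: μ^(1)=20; μ^(2)=-1; μ^(3)=-9/2; μ^(4)=-8; μ^(5)=-15

((3, 0, 0, 0, 0); (1, 1, 1, 1, 1); (0, 0, 0, 1, 1); (0, 1, 1, 0, 0); (0, 0, 0, 0, 2))


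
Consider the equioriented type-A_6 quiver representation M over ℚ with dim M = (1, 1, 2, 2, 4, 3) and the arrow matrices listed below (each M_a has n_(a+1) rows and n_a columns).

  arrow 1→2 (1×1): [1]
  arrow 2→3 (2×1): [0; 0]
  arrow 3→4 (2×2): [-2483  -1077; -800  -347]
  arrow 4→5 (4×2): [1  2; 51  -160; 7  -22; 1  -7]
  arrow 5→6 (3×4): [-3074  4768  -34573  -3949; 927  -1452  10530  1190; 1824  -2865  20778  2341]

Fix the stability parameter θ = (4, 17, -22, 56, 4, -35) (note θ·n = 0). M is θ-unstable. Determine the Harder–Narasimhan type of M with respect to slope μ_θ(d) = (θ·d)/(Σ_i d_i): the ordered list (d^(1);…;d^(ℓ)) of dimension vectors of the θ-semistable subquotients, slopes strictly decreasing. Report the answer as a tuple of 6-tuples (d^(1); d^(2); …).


Barcode: M ≅ I[1,2], I[3,6]^2, I[5,5], I[5,6]. HN layers by μ_θ (5 steps, strictly decreasing):
  μ^(1)=17; μ^(2)=25/3; μ^(3)=4; μ^(4)=-31/2; μ^(5)=-22

((0, 1, 0, 0, 0, 0); (0, 0, 0, 2, 2, 2); (1, 0, 0, 0, 1, 0); (0, 0, 0, 0, 1, 1); (0, 0, 2, 0, 0, 0))


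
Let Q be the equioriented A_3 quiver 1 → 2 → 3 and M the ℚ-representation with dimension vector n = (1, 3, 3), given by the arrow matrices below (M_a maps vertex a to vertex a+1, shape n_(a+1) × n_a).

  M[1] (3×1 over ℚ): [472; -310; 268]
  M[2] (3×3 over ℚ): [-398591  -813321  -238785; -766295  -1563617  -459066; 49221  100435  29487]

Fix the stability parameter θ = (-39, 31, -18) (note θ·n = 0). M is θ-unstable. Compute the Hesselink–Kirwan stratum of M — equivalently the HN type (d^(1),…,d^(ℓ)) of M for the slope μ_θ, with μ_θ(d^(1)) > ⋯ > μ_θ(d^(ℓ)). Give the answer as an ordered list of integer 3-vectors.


Via rank(M_{q-1}∘⋯∘M_p): M ≅ I[1,3], I[2,2], I[2,3], I[3,3].
μ_θ-semistable layers: μ^(1)=31; μ^(2)=13/2; μ^(3)=-18; μ^(4)=-39

((0, 1, 0); (0, 2, 2); (0, 0, 1); (1, 0, 0))


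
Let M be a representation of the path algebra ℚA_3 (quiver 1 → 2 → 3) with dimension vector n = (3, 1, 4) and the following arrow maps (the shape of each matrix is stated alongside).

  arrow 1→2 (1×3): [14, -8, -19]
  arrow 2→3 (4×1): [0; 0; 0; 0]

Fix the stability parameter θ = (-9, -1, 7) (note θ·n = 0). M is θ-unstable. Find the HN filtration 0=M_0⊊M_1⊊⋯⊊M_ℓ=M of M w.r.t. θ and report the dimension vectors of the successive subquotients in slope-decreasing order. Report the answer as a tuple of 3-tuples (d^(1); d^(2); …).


Interval decomposition of M: I[1,1]^2, I[1,2], I[3,3]^4.
HN type (ℓ=3): μ^(1)=7; μ^(2)=-1; μ^(3)=-9

((0, 0, 4); (0, 1, 0); (3, 0, 0))


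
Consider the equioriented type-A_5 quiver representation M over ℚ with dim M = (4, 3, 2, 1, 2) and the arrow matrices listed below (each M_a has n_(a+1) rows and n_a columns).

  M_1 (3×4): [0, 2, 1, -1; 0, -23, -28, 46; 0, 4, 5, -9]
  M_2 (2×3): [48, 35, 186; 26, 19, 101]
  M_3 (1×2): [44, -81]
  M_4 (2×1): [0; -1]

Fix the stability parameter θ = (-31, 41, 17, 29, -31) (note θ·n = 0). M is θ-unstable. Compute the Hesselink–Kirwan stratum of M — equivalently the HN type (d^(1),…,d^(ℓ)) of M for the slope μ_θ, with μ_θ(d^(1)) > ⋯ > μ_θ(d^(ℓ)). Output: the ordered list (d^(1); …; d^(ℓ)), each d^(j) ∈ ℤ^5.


Via rank(M_{q-1}∘⋯∘M_p): M ≅ I[1,1], I[1,2], I[1,3], I[1,5], I[5,5].
μ_θ-semistable layers: μ^(1)=41; μ^(2)=29; μ^(3)=14; μ^(4)=-31

((0, 1, 0, 0, 0); (0, 1, 1, 0, 0); (0, 1, 1, 1, 1); (4, 0, 0, 0, 1))


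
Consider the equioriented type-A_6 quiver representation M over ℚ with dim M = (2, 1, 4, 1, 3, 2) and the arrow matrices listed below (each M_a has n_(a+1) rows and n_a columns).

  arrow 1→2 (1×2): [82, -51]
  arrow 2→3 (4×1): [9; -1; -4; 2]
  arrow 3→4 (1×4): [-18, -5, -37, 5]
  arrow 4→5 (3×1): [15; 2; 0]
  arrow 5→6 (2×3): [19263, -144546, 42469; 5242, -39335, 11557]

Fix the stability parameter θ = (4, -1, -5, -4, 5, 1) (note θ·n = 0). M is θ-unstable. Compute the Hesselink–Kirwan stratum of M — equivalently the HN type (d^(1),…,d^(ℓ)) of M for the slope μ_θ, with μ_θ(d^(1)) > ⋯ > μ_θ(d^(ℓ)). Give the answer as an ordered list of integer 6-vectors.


Interval decomposition of M: I[1,1], I[1,6], I[3,3]^3, I[5,5], I[5,6].
HN type (ℓ=5): μ^(1)=5; μ^(2)=4; μ^(3)=3; μ^(4)=-3/2; μ^(5)=-5

((0, 0, 0, 0, 1, 0); (1, 0, 0, 0, 0, 0); (0, 0, 0, 0, 2, 2); (1, 1, 1, 1, 0, 0); (0, 0, 3, 0, 0, 0))


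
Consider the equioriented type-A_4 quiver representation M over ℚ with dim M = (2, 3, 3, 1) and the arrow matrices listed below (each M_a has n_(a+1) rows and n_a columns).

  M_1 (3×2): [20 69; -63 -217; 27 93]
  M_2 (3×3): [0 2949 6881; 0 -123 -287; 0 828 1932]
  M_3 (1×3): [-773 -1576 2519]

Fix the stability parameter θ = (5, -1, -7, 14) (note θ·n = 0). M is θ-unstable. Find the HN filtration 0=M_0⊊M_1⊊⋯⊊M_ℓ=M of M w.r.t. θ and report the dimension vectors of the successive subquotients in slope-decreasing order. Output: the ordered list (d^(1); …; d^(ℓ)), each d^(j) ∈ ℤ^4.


Barcode: M ≅ I[1,2]^2, I[2,4], I[3,3]^2. HN layers by μ_θ (4 steps, strictly decreasing):
  μ^(1)=14; μ^(2)=2; μ^(3)=-4; μ^(4)=-7

((0, 0, 0, 1); (2, 2, 0, 0); (0, 1, 1, 0); (0, 0, 2, 0))


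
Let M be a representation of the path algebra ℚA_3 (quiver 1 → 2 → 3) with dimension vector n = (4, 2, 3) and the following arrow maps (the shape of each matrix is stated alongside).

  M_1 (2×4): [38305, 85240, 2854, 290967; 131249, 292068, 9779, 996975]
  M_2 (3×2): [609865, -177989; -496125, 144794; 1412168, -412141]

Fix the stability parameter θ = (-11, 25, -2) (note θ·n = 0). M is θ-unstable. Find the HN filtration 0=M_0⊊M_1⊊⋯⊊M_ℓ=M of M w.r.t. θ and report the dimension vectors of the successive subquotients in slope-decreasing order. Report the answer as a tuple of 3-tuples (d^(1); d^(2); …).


Interval decomposition of M: I[1,1]^2, I[1,3]^2, I[3,3].
HN type (ℓ=3): μ^(1)=23/2; μ^(2)=-2; μ^(3)=-11

((0, 2, 2); (0, 0, 1); (4, 0, 0))


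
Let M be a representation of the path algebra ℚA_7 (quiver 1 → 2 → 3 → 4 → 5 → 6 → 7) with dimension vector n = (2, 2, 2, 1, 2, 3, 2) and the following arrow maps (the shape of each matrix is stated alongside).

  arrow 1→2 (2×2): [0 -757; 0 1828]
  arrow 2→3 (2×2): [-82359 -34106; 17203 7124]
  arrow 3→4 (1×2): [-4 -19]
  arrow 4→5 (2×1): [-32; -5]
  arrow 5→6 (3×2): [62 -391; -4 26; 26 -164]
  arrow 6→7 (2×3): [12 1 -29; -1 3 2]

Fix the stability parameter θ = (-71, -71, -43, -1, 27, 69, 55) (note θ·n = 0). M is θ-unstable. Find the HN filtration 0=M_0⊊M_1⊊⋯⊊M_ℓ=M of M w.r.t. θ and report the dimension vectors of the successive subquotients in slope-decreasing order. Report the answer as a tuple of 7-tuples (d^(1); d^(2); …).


Interval decomposition of M: I[1,1], I[1,7], I[2,3], I[5,7], I[6,6].
HN type (ℓ=6): μ^(1)=69; μ^(2)=62; μ^(3)=27; μ^(4)=-1; μ^(5)=-43; μ^(6)=-71

((0, 0, 0, 0, 0, 1, 0); (0, 0, 0, 0, 0, 2, 2); (0, 0, 0, 0, 2, 0, 0); (0, 0, 0, 1, 0, 0, 0); (0, 0, 2, 0, 0, 0, 0); (2, 2, 0, 0, 0, 0, 0))


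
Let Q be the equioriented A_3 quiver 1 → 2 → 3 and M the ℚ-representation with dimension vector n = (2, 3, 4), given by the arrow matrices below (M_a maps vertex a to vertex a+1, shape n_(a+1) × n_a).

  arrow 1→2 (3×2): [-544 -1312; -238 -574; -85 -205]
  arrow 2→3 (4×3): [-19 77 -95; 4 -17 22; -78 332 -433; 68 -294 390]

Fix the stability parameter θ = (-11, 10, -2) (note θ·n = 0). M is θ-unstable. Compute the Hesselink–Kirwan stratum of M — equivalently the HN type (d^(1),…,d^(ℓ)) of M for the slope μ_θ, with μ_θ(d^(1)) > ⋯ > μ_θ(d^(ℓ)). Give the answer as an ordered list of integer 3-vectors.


Barcode: M ≅ I[1,1], I[1,3], I[2,3]^2, I[3,3]. HN layers by μ_θ (3 steps, strictly decreasing):
  μ^(1)=4; μ^(2)=-2; μ^(3)=-11

((0, 3, 3); (0, 0, 1); (2, 0, 0))


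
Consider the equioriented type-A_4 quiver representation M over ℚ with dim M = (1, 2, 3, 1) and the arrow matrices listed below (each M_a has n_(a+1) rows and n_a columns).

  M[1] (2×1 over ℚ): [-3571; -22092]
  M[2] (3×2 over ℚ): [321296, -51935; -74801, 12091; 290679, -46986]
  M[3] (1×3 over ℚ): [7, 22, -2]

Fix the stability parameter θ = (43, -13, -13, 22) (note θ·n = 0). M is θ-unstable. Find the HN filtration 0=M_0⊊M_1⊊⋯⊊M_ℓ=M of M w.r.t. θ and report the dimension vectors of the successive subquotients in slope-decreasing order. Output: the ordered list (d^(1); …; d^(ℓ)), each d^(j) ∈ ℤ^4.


Interval decomposition of M: I[1,3], I[2,4], I[3,3].
HN type (ℓ=3): μ^(1)=22; μ^(2)=17/3; μ^(3)=-13

((0, 0, 0, 1); (1, 1, 1, 0); (0, 1, 2, 0))


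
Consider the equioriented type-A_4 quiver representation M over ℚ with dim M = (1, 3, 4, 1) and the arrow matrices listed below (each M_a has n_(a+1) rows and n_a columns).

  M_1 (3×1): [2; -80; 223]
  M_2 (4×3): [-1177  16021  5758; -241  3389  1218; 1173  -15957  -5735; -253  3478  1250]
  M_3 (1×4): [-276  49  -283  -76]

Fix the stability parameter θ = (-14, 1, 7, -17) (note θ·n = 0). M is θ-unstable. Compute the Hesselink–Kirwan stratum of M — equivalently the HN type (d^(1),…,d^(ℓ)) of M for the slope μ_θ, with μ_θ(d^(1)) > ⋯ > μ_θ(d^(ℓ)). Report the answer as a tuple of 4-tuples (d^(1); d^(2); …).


Via rank(M_{q-1}∘⋯∘M_p): M ≅ I[1,4], I[2,3]^2, I[3,3].
μ_θ-semistable layers: μ^(1)=7; μ^(2)=1; μ^(3)=-3; μ^(4)=-14

((0, 0, 3, 0); (0, 2, 0, 0); (0, 1, 1, 1); (1, 0, 0, 0))


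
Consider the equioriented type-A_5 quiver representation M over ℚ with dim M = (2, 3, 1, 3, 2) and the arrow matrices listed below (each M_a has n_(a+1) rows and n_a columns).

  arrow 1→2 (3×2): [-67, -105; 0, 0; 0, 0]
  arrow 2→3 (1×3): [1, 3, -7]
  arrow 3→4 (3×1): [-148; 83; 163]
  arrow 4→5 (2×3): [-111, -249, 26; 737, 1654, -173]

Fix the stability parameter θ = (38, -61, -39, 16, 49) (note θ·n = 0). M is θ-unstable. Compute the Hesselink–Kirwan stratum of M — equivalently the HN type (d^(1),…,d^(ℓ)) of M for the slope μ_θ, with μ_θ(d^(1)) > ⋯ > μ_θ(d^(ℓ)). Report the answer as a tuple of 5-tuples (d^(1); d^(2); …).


Interval decomposition of M: I[1,1], I[1,5], I[2,2]^2, I[4,4], I[4,5].
HN type (ℓ=5): μ^(1)=49; μ^(2)=38; μ^(3)=16; μ^(4)=-62/3; μ^(5)=-61

((0, 0, 0, 0, 2); (1, 0, 0, 0, 0); (0, 0, 0, 3, 0); (1, 1, 1, 0, 0); (0, 2, 0, 0, 0))


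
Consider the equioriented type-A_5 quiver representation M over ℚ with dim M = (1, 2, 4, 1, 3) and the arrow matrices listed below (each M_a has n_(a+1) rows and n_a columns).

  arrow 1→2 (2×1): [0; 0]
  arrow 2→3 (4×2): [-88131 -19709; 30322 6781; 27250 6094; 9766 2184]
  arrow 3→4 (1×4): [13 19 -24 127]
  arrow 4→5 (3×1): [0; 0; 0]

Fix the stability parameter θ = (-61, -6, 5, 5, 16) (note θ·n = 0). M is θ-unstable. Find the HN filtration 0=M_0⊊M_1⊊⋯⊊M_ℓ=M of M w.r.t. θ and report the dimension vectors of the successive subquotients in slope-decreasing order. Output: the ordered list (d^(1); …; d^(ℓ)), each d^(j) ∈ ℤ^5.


Barcode: M ≅ I[1,1], I[2,3], I[2,4], I[3,3]^2, I[5,5]^3. HN layers by μ_θ (4 steps, strictly decreasing):
  μ^(1)=16; μ^(2)=5; μ^(3)=-6; μ^(4)=-61

((0, 0, 0, 0, 3); (0, 0, 4, 1, 0); (0, 2, 0, 0, 0); (1, 0, 0, 0, 0))


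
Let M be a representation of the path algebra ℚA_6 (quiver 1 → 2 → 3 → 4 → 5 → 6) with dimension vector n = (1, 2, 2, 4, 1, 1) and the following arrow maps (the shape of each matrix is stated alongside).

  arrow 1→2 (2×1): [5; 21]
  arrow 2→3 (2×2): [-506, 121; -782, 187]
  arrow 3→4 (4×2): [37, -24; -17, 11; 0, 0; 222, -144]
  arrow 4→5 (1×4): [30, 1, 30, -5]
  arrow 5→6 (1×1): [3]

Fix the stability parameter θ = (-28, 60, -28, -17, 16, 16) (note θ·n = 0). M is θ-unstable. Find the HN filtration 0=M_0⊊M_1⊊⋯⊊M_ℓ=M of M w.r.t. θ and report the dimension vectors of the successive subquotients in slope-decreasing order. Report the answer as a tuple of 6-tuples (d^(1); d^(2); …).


Interval decomposition of M: I[1,4], I[2,2], I[3,6], I[4,4]^2.
HN type (ℓ=5): μ^(1)=60; μ^(2)=16; μ^(3)=5; μ^(4)=-17; μ^(5)=-28

((0, 1, 0, 0, 0, 0); (0, 0, 0, 0, 1, 1); (0, 1, 1, 1, 0, 0); (0, 0, 0, 3, 0, 0); (1, 0, 1, 0, 0, 0))


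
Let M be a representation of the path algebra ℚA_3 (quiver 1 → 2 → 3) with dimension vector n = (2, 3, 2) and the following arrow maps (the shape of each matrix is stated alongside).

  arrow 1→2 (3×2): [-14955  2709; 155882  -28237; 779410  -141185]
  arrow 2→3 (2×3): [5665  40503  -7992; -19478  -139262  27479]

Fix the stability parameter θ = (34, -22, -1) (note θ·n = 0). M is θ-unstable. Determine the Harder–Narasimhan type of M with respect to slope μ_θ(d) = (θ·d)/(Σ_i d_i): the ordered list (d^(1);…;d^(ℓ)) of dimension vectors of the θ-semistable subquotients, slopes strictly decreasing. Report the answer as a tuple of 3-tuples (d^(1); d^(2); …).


Interval decomposition of M: I[1,3]^2, I[2,2].
HN type (ℓ=2): μ^(1)=11/3; μ^(2)=-22

((2, 2, 2); (0, 1, 0))


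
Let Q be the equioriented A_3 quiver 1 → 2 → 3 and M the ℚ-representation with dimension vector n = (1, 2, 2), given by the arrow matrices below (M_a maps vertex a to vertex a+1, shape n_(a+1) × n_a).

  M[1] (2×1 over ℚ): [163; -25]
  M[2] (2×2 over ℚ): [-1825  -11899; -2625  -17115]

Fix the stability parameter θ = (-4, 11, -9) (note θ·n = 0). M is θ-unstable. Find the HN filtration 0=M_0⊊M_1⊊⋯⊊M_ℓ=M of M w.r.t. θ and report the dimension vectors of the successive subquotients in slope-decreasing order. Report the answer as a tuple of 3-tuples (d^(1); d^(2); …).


Barcode: M ≅ I[1,2], I[2,3], I[3,3]. HN layers by μ_θ (4 steps, strictly decreasing):
  μ^(1)=11; μ^(2)=1; μ^(3)=-4; μ^(4)=-9

((0, 1, 0); (0, 1, 1); (1, 0, 0); (0, 0, 1))


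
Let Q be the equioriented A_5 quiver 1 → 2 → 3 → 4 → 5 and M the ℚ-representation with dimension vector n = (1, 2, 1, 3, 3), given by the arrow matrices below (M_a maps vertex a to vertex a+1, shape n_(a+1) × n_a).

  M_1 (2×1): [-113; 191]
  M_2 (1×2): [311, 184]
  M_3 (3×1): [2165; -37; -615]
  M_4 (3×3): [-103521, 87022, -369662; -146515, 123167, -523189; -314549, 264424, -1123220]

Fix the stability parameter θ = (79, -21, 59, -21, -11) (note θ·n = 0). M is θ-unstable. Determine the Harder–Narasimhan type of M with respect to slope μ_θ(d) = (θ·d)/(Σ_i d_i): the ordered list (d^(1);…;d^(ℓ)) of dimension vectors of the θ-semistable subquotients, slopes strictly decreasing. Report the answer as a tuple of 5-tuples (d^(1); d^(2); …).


Via rank(M_{q-1}∘⋯∘M_p): M ≅ I[1,5], I[2,2], I[4,4], I[4,5], I[5,5].
μ_θ-semistable layers: μ^(1)=17; μ^(2)=-11; μ^(3)=-21

((1, 1, 1, 1, 1); (0, 0, 0, 0, 2); (0, 1, 0, 2, 0))


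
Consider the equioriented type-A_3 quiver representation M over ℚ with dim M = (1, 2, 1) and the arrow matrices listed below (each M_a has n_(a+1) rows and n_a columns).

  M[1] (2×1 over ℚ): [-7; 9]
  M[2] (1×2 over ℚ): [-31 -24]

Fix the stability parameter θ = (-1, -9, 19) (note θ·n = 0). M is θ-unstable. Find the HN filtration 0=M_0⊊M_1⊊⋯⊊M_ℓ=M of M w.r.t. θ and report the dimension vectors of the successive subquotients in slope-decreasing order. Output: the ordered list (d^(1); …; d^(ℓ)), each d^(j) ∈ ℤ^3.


Via rank(M_{q-1}∘⋯∘M_p): M ≅ I[1,3], I[2,2].
μ_θ-semistable layers: μ^(1)=19; μ^(2)=-5; μ^(3)=-9

((0, 0, 1); (1, 1, 0); (0, 1, 0))


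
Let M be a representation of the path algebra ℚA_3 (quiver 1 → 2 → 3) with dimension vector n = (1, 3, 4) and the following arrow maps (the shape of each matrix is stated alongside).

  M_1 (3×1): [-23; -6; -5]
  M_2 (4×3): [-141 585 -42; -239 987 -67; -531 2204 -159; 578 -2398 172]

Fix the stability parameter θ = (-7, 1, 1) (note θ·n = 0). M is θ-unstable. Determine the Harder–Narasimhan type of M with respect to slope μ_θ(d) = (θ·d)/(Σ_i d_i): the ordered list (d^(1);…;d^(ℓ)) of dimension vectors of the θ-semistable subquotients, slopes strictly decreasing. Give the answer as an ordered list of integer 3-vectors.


Barcode: M ≅ I[1,3], I[2,3]^2, I[3,3]. HN layers by μ_θ (2 steps, strictly decreasing):
  μ^(1)=1; μ^(2)=-7

((0, 3, 4); (1, 0, 0))


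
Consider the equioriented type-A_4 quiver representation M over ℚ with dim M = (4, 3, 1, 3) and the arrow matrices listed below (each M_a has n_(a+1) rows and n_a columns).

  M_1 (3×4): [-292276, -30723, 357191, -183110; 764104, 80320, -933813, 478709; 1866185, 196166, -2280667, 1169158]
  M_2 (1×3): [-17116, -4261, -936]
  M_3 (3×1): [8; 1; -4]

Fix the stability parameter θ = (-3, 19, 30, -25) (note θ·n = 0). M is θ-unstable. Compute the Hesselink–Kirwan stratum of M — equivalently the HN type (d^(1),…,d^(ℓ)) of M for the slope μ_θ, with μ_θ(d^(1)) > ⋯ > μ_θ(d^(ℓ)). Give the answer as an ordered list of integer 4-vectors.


Interval decomposition of M: I[1,1], I[1,2]^2, I[1,4], I[4,4]^2.
HN type (ℓ=4): μ^(1)=19; μ^(2)=8; μ^(3)=-3; μ^(4)=-25

((0, 2, 0, 0); (0, 1, 1, 1); (4, 0, 0, 0); (0, 0, 0, 2))


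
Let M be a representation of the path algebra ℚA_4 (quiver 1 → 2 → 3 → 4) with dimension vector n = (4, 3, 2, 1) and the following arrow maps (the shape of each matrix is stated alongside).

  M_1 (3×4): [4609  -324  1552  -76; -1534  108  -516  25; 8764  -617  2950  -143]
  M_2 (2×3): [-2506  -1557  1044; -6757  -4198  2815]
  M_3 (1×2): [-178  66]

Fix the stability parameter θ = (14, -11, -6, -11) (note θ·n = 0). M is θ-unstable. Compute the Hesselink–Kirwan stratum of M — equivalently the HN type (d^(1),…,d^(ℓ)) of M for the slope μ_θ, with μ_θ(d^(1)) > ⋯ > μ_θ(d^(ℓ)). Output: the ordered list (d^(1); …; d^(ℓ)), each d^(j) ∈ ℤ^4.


Via rank(M_{q-1}∘⋯∘M_p): M ≅ I[1,1], I[1,2], I[1,3], I[1,4].
μ_θ-semistable layers: μ^(1)=14; μ^(2)=3/2; μ^(3)=-1; μ^(4)=-7/2

((1, 0, 0, 0); (1, 1, 0, 0); (1, 1, 1, 0); (1, 1, 1, 1))


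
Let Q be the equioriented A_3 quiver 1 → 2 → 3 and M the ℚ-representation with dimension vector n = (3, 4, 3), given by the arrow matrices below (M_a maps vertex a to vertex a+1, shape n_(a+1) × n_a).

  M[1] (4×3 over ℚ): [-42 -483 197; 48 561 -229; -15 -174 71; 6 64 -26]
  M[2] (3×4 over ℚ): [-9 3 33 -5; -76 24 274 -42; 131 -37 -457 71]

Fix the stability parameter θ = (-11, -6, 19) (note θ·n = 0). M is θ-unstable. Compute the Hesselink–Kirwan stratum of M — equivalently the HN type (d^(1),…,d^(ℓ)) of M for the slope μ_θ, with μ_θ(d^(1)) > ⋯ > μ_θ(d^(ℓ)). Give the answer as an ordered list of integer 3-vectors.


Barcode: M ≅ I[1,1], I[1,2], I[1,3], I[2,3]^2. HN layers by μ_θ (3 steps, strictly decreasing):
  μ^(1)=19; μ^(2)=-6; μ^(3)=-11

((0, 0, 3); (0, 4, 0); (3, 0, 0))


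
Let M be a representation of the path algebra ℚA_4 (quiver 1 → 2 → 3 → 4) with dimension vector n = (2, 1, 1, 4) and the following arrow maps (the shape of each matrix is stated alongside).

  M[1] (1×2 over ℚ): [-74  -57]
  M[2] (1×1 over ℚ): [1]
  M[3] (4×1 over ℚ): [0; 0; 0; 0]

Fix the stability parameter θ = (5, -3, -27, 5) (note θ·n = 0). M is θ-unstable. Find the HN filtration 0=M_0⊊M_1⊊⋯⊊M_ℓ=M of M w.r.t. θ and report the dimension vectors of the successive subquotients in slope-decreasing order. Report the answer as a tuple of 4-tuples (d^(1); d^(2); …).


Via rank(M_{q-1}∘⋯∘M_p): M ≅ I[1,1], I[1,3], I[4,4]^4.
μ_θ-semistable layers: μ^(1)=5; μ^(2)=-25/3

((1, 0, 0, 4); (1, 1, 1, 0))


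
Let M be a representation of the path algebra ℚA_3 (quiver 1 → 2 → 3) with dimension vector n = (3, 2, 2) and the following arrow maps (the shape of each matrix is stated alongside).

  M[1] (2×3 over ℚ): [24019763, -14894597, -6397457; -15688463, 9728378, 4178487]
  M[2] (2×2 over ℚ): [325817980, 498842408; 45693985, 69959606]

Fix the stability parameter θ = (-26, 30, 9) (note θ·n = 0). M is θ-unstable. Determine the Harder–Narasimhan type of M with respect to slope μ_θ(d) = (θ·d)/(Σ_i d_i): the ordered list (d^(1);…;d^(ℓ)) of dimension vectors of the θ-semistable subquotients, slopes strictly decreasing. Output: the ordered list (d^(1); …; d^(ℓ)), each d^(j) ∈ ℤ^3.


Interval decomposition of M: I[1,1], I[1,2], I[1,3], I[3,3].
HN type (ℓ=4): μ^(1)=30; μ^(2)=39/2; μ^(3)=9; μ^(4)=-26

((0, 1, 0); (0, 1, 1); (0, 0, 1); (3, 0, 0))


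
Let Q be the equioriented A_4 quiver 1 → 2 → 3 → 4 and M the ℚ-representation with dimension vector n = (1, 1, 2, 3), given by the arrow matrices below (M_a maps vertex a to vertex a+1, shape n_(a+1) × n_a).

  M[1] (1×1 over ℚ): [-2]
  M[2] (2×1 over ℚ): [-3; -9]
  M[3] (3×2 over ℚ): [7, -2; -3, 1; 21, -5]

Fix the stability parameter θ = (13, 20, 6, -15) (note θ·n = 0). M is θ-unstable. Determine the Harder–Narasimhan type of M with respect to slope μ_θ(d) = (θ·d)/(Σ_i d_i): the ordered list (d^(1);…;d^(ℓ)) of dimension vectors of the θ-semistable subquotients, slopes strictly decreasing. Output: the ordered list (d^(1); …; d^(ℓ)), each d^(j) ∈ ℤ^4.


Via rank(M_{q-1}∘⋯∘M_p): M ≅ I[1,4], I[3,4], I[4,4].
μ_θ-semistable layers: μ^(1)=6; μ^(2)=-9/2; μ^(3)=-15

((1, 1, 1, 1); (0, 0, 1, 1); (0, 0, 0, 1))


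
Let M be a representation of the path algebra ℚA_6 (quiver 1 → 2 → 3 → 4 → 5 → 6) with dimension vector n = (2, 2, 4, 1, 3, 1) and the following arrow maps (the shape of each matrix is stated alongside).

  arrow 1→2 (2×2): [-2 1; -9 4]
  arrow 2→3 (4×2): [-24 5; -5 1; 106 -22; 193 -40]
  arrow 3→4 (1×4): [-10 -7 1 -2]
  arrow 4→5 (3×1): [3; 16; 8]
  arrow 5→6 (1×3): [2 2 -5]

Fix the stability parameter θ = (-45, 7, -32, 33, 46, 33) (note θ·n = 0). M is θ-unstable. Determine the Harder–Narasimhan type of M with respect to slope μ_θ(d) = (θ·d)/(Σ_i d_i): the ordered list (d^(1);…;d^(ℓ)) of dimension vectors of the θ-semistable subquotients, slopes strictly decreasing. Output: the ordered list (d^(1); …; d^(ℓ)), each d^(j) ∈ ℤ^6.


Via rank(M_{q-1}∘⋯∘M_p): M ≅ I[1,3], I[1,6], I[3,3]^2, I[5,5]^2.
μ_θ-semistable layers: μ^(1)=46; μ^(2)=79/2; μ^(3)=33; μ^(4)=-25/2; μ^(5)=-32; μ^(6)=-45

((0, 0, 0, 0, 2, 0); (0, 0, 0, 0, 1, 1); (0, 0, 0, 1, 0, 0); (0, 2, 2, 0, 0, 0); (0, 0, 2, 0, 0, 0); (2, 0, 0, 0, 0, 0))


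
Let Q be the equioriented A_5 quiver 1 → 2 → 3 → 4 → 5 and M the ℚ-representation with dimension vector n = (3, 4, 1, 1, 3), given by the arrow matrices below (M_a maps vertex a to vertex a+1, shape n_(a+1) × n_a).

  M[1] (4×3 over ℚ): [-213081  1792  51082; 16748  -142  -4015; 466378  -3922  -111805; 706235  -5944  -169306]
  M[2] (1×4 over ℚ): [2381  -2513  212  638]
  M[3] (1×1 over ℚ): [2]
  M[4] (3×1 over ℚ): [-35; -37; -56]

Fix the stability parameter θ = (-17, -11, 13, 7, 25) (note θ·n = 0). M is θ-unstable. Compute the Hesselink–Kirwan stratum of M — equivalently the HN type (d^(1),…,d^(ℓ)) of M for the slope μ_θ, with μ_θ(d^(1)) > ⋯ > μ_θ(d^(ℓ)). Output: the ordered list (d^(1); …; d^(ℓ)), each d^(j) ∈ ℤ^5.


Via rank(M_{q-1}∘⋯∘M_p): M ≅ I[1,1], I[1,2], I[1,5], I[2,2]^2, I[5,5]^2.
μ_θ-semistable layers: μ^(1)=25; μ^(2)=10; μ^(3)=-11; μ^(4)=-17

((0, 0, 0, 0, 3); (0, 0, 1, 1, 0); (0, 4, 0, 0, 0); (3, 0, 0, 0, 0))


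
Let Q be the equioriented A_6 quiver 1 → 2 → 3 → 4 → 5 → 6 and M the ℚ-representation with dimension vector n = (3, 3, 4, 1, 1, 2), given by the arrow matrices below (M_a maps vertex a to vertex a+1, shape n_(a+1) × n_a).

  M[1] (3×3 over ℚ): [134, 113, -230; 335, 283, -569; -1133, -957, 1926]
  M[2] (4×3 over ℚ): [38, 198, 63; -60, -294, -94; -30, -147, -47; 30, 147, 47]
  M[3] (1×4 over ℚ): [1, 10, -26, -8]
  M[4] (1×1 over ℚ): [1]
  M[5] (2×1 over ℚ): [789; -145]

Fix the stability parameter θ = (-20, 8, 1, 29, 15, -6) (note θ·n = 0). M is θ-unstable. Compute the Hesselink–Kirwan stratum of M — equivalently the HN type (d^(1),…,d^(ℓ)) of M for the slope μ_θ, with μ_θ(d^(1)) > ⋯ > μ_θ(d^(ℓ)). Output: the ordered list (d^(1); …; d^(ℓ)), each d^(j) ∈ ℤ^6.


Via rank(M_{q-1}∘⋯∘M_p): M ≅ I[1,2], I[1,3], I[1,6], I[3,3]^2, I[6,6].
μ_θ-semistable layers: μ^(1)=38/3; μ^(2)=8; μ^(3)=9/2; μ^(4)=1; μ^(5)=-6; μ^(6)=-20

((0, 0, 0, 1, 1, 1); (0, 1, 0, 0, 0, 0); (0, 2, 2, 0, 0, 0); (0, 0, 2, 0, 0, 0); (0, 0, 0, 0, 0, 1); (3, 0, 0, 0, 0, 0))


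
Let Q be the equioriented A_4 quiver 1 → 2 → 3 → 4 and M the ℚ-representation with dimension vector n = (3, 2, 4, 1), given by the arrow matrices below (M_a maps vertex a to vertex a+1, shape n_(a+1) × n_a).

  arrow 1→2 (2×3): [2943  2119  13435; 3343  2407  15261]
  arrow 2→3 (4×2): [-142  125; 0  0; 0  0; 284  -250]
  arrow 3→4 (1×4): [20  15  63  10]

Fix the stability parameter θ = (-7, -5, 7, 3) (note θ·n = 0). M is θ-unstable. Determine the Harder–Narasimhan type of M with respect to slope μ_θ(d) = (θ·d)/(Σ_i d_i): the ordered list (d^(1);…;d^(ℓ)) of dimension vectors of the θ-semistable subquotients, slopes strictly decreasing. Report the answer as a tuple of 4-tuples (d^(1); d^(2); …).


Via rank(M_{q-1}∘⋯∘M_p): M ≅ I[1,1], I[1,2], I[1,3], I[3,3]^2, I[3,4].
μ_θ-semistable layers: μ^(1)=7; μ^(2)=5; μ^(3)=-5; μ^(4)=-7

((0, 0, 3, 0); (0, 0, 1, 1); (0, 2, 0, 0); (3, 0, 0, 0))


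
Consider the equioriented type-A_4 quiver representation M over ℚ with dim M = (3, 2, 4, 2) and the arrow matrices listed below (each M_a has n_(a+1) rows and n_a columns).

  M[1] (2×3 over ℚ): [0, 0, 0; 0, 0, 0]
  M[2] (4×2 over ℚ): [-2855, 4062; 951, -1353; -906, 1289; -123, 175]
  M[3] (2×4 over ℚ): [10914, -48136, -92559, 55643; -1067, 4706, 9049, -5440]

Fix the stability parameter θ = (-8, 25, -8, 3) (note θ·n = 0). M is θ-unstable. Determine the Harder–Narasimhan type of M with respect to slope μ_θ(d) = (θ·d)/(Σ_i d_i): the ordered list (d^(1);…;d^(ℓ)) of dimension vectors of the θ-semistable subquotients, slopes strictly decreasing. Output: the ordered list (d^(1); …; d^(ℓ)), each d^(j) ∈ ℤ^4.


Via rank(M_{q-1}∘⋯∘M_p): M ≅ I[1,1]^3, I[2,4]^2, I[3,3]^2.
μ_θ-semistable layers: μ^(1)=20/3; μ^(2)=-8

((0, 2, 2, 2); (3, 0, 2, 0))


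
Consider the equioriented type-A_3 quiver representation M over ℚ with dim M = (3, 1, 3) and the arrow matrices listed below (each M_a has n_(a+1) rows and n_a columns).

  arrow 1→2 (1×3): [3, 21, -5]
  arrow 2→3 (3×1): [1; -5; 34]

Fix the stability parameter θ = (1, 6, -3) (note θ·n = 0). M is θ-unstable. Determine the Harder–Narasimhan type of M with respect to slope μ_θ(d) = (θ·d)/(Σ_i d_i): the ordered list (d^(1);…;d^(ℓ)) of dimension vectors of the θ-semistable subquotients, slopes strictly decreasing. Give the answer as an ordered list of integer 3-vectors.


Via rank(M_{q-1}∘⋯∘M_p): M ≅ I[1,1]^2, I[1,3], I[3,3]^2.
μ_θ-semistable layers: μ^(1)=3/2; μ^(2)=1; μ^(3)=-3

((0, 1, 1); (3, 0, 0); (0, 0, 2))


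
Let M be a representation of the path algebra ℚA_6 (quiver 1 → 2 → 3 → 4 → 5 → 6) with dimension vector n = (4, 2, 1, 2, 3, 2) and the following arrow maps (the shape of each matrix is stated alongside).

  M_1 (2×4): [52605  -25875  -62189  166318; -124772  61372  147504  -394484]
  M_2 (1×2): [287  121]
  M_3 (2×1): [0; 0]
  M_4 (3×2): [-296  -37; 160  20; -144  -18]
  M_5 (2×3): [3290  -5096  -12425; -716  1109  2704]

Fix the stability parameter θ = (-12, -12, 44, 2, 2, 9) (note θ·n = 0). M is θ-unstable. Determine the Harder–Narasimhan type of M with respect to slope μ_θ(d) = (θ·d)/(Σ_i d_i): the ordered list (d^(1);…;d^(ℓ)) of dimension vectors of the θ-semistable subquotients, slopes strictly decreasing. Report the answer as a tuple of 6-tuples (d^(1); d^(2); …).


Via rank(M_{q-1}∘⋯∘M_p): M ≅ I[1,1]^2, I[1,2], I[1,3], I[4,4], I[4,5], I[5,6]^2.
μ_θ-semistable layers: μ^(1)=44; μ^(2)=9; μ^(3)=2; μ^(4)=-12

((0, 0, 1, 0, 0, 0); (0, 0, 0, 0, 0, 2); (0, 0, 0, 2, 3, 0); (4, 2, 0, 0, 0, 0))


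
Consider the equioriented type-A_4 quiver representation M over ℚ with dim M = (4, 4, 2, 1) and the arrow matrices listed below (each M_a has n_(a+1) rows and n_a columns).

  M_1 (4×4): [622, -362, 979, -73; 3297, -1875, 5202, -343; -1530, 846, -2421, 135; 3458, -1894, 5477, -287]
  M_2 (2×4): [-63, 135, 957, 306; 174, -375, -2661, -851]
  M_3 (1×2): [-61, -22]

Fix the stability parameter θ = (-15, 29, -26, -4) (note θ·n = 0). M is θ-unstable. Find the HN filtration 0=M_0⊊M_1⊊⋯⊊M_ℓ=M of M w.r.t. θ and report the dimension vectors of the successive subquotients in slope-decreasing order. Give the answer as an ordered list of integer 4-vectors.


Barcode: M ≅ I[1,1]^2, I[1,2], I[1,4], I[2,2], I[2,3]. HN layers by μ_θ (4 steps, strictly decreasing):
  μ^(1)=29; μ^(2)=3/2; μ^(3)=-1/3; μ^(4)=-15

((0, 2, 0, 0); (0, 1, 1, 0); (0, 1, 1, 1); (4, 0, 0, 0))


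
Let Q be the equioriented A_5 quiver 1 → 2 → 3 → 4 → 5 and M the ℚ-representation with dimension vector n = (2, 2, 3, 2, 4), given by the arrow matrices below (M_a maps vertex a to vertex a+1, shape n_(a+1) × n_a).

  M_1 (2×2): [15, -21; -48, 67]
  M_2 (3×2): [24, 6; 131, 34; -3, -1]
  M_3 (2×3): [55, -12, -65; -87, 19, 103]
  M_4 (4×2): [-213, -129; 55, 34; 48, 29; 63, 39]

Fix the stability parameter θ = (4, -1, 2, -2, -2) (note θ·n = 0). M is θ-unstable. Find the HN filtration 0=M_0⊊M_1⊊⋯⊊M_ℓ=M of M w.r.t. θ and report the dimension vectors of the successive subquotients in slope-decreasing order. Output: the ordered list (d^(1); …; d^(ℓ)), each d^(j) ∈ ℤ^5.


Barcode: M ≅ I[1,5]^2, I[3,3], I[5,5]^2. HN layers by μ_θ (3 steps, strictly decreasing):
  μ^(1)=2; μ^(2)=1/5; μ^(3)=-2

((0, 0, 1, 0, 0); (2, 2, 2, 2, 2); (0, 0, 0, 0, 2))
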